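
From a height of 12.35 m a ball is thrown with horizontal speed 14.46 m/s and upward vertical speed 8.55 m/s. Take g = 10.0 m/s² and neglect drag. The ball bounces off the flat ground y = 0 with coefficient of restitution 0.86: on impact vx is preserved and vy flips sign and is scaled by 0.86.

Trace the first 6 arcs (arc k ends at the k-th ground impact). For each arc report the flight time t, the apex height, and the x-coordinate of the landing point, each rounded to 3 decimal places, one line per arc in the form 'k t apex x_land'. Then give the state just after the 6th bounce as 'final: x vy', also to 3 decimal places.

Arc 1: start y=12.350, vy=8.550 → t=2.644, apex=16.005, x_land=38.234, impact vy=-17.891
  bounce: vy ← 0.86·17.891 = 15.387
Arc 2: start y=0.000, vy=15.387 → t=3.077, apex=11.837, x_land=82.732, impact vy=-15.387
  bounce: vy ← 0.86·15.387 = 13.232
Arc 3: start y=0.000, vy=13.232 → t=2.646, apex=8.755, x_land=121.001, impact vy=-13.232
  bounce: vy ← 0.86·13.232 = 11.380
Arc 4: start y=0.000, vy=11.380 → t=2.276, apex=6.475, x_land=153.911, impact vy=-11.380
  bounce: vy ← 0.86·11.380 = 9.787
Arc 5: start y=0.000, vy=9.787 → t=1.957, apex=4.789, x_land=182.215, impact vy=-9.787
  bounce: vy ← 0.86·9.787 = 8.417
Arc 6: start y=0.000, vy=8.417 → t=1.683, apex=3.542, x_land=206.556, impact vy=-8.417
  bounce: vy ← 0.86·8.417 = 7.238

1 2.644 16.005 38.234
2 3.077 11.837 82.732
3 2.646 8.755 121.001
4 2.276 6.475 153.911
5 1.957 4.789 182.215
6 1.683 3.542 206.556
final: 206.556 7.238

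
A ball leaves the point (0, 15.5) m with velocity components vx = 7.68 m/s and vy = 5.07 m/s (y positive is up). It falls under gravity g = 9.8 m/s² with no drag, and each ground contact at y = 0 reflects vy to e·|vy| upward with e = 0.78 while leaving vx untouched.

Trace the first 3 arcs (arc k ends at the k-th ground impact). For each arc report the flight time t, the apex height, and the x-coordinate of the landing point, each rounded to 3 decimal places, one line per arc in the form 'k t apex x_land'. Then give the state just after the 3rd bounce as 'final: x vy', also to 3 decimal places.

Arc 1: start y=15.500, vy=5.070 → t=2.370, apex=16.811, x_land=18.199, impact vy=-18.152
  bounce: vy ← 0.78·18.152 = 14.159
Arc 2: start y=0.000, vy=14.159 → t=2.890, apex=10.228, x_land=40.390, impact vy=-14.159
  bounce: vy ← 0.78·14.159 = 11.044
Arc 3: start y=0.000, vy=11.044 → t=2.254, apex=6.223, x_land=57.700, impact vy=-11.044
  bounce: vy ← 0.78·11.044 = 8.614

1 2.370 16.811 18.199
2 2.890 10.228 40.390
3 2.254 6.223 57.700
final: 57.700 8.614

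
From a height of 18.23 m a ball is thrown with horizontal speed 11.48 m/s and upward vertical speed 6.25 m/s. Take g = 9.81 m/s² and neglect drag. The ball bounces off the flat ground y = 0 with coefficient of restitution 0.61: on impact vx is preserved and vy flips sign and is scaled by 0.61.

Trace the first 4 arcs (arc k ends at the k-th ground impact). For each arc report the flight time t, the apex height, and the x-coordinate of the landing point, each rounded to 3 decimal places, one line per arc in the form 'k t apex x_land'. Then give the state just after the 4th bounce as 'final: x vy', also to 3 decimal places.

1 2.668 20.221 30.623
2 2.477 7.524 59.060
3 1.511 2.800 76.406
4 0.922 1.042 86.988
final: 86.988 2.758

Arc 1: start y=18.230, vy=6.250 → t=2.668, apex=20.221, x_land=30.623, impact vy=-19.918
  bounce: vy ← 0.61·19.918 = 12.150
Arc 2: start y=0.000, vy=12.150 → t=2.477, apex=7.524, x_land=59.060, impact vy=-12.150
  bounce: vy ← 0.61·12.150 = 7.412
Arc 3: start y=0.000, vy=7.412 → t=1.511, apex=2.800, x_land=76.406, impact vy=-7.412
  bounce: vy ← 0.61·7.412 = 4.521
Arc 4: start y=0.000, vy=4.521 → t=0.922, apex=1.042, x_land=86.988, impact vy=-4.521
  bounce: vy ← 0.61·4.521 = 2.758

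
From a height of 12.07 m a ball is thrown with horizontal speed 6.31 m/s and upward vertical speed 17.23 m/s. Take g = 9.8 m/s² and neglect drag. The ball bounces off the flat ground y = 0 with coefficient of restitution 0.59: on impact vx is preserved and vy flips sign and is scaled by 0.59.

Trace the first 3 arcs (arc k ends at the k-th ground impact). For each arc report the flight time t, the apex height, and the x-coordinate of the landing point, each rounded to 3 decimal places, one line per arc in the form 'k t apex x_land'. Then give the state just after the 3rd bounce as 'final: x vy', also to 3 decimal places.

Arc 1: start y=12.070, vy=17.230 → t=4.115, apex=27.217, x_land=25.965, impact vy=-23.096
  bounce: vy ← 0.59·23.096 = 13.627
Arc 2: start y=0.000, vy=13.627 → t=2.781, apex=9.474, x_land=43.513, impact vy=-13.627
  bounce: vy ← 0.59·13.627 = 8.040
Arc 3: start y=0.000, vy=8.040 → t=1.641, apex=3.298, x_land=53.867, impact vy=-8.040
  bounce: vy ← 0.59·8.040 = 4.744

1 4.115 27.217 25.965
2 2.781 9.474 43.513
3 1.641 3.298 53.867
final: 53.867 4.744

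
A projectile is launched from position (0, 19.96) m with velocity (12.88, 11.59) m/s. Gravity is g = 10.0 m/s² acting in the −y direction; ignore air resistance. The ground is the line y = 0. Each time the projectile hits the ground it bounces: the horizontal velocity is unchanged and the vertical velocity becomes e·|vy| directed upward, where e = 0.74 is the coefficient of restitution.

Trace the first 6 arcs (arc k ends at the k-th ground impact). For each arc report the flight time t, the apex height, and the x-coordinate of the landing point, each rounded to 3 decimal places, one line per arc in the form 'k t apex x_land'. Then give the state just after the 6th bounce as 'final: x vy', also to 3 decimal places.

Arc 1: start y=19.960, vy=11.590 → t=3.469, apex=26.676, x_land=44.678, impact vy=-23.098
  bounce: vy ← 0.74·23.098 = 17.093
Arc 2: start y=0.000, vy=17.093 → t=3.419, apex=14.608, x_land=88.709, impact vy=-17.093
  bounce: vy ← 0.74·17.093 = 12.649
Arc 3: start y=0.000, vy=12.649 → t=2.530, apex=7.999, x_land=121.292, impact vy=-12.649
  bounce: vy ← 0.74·12.649 = 9.360
Arc 4: start y=0.000, vy=9.360 → t=1.872, apex=4.380, x_land=145.403, impact vy=-9.360
  bounce: vy ← 0.74·9.360 = 6.926
Arc 5: start y=0.000, vy=6.926 → t=1.385, apex=2.399, x_land=163.246, impact vy=-6.926
  bounce: vy ← 0.74·6.926 = 5.126
Arc 6: start y=0.000, vy=5.126 → t=1.025, apex=1.314, x_land=176.449, impact vy=-5.126
  bounce: vy ← 0.74·5.126 = 3.793

1 3.469 26.676 44.678
2 3.419 14.608 88.709
3 2.530 7.999 121.292
4 1.872 4.380 145.403
5 1.385 2.399 163.246
6 1.025 1.314 176.449
final: 176.449 3.793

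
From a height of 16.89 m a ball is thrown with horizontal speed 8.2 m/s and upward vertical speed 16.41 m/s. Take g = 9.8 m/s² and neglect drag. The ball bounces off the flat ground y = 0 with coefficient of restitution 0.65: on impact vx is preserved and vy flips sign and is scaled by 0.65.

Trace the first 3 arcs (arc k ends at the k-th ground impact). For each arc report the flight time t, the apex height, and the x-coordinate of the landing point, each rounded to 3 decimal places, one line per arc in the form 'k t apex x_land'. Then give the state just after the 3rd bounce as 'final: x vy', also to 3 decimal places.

1 4.175 30.629 34.232
2 3.250 12.941 60.884
3 2.113 5.468 78.208
final: 78.208 6.729

Arc 1: start y=16.890, vy=16.410 → t=4.175, apex=30.629, x_land=34.232, impact vy=-24.502
  bounce: vy ← 0.65·24.502 = 15.926
Arc 2: start y=0.000, vy=15.926 → t=3.250, apex=12.941, x_land=60.884, impact vy=-15.926
  bounce: vy ← 0.65·15.926 = 10.352
Arc 3: start y=0.000, vy=10.352 → t=2.113, apex=5.468, x_land=78.208, impact vy=-10.352
  bounce: vy ← 0.65·10.352 = 6.729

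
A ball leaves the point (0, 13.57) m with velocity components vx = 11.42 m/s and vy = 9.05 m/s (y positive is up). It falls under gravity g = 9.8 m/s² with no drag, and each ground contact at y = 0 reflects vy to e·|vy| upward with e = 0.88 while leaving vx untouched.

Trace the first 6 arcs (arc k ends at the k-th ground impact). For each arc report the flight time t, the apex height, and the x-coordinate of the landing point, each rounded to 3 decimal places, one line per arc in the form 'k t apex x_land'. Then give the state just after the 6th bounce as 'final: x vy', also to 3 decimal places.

Arc 1: start y=13.570, vy=9.050 → t=2.827, apex=17.749, x_land=32.281, impact vy=-18.651
  bounce: vy ← 0.88·18.651 = 16.413
Arc 2: start y=0.000, vy=16.413 → t=3.350, apex=13.745, x_land=70.533, impact vy=-16.413
  bounce: vy ← 0.88·16.413 = 14.444
Arc 3: start y=0.000, vy=14.444 → t=2.948, apex=10.644, x_land=104.196, impact vy=-14.444
  bounce: vy ← 0.88·14.444 = 12.710
Arc 4: start y=0.000, vy=12.710 → t=2.594, apex=8.243, x_land=133.819, impact vy=-12.710
  bounce: vy ← 0.88·12.710 = 11.185
Arc 5: start y=0.000, vy=11.185 → t=2.283, apex=6.383, x_land=159.887, impact vy=-11.185
  bounce: vy ← 0.88·11.185 = 9.843
Arc 6: start y=0.000, vy=9.843 → t=2.009, apex=4.943, x_land=182.827, impact vy=-9.843
  bounce: vy ← 0.88·9.843 = 8.662

1 2.827 17.749 32.281
2 3.350 13.745 70.533
3 2.948 10.644 104.196
4 2.594 8.243 133.819
5 2.283 6.383 159.887
6 2.009 4.943 182.827
final: 182.827 8.662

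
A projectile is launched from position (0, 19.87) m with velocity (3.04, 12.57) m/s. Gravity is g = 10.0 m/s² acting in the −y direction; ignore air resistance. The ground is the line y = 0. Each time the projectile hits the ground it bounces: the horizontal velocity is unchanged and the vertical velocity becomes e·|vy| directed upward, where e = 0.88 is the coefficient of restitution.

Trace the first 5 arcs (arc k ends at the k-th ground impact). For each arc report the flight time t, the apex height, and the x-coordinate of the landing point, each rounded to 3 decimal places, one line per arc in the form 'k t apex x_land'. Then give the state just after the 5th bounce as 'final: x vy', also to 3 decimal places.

Arc 1: start y=19.870, vy=12.570 → t=3.614, apex=27.770, x_land=10.986, impact vy=-23.567
  bounce: vy ← 0.88·23.567 = 20.739
Arc 2: start y=0.000, vy=20.739 → t=4.148, apex=21.505, x_land=23.595, impact vy=-20.739
  bounce: vy ← 0.88·20.739 = 18.250
Arc 3: start y=0.000, vy=18.250 → t=3.650, apex=16.654, x_land=34.691, impact vy=-18.250
  bounce: vy ← 0.88·18.250 = 16.060
Arc 4: start y=0.000, vy=16.060 → t=3.212, apex=12.897, x_land=44.456, impact vy=-16.060
  bounce: vy ← 0.88·16.060 = 14.133
Arc 5: start y=0.000, vy=14.133 → t=2.827, apex=9.987, x_land=53.049, impact vy=-14.133
  bounce: vy ← 0.88·14.133 = 12.437

1 3.614 27.770 10.986
2 4.148 21.505 23.595
3 3.650 16.654 34.691
4 3.212 12.897 44.456
5 2.827 9.987 53.049
final: 53.049 12.437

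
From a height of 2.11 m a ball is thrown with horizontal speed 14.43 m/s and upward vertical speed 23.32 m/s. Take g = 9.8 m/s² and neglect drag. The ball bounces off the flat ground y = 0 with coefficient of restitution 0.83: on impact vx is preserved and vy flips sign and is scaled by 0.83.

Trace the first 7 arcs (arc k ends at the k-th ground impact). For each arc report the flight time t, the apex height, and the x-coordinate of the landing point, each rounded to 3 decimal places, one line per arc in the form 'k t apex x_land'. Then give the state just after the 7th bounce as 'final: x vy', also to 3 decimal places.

Arc 1: start y=2.110, vy=23.320 → t=4.848, apex=29.856, x_land=69.957, impact vy=-24.190
  bounce: vy ← 0.83·24.190 = 20.078
Arc 2: start y=0.000, vy=20.078 → t=4.098, apex=20.568, x_land=129.085, impact vy=-20.078
  bounce: vy ← 0.83·20.078 = 16.665
Arc 3: start y=0.000, vy=16.665 → t=3.401, apex=14.169, x_land=178.161, impact vy=-16.665
  bounce: vy ← 0.83·16.665 = 13.832
Arc 4: start y=0.000, vy=13.832 → t=2.823, apex=9.761, x_land=218.894, impact vy=-13.832
  bounce: vy ← 0.83·13.832 = 11.480
Arc 5: start y=0.000, vy=11.480 → t=2.343, apex=6.724, x_land=252.703, impact vy=-11.480
  bounce: vy ← 0.83·11.480 = 9.529
Arc 6: start y=0.000, vy=9.529 → t=1.945, apex=4.632, x_land=280.764, impact vy=-9.529
  bounce: vy ← 0.83·9.529 = 7.909
Arc 7: start y=0.000, vy=7.909 → t=1.614, apex=3.191, x_land=304.054, impact vy=-7.909
  bounce: vy ← 0.83·7.909 = 6.564

1 4.848 29.856 69.957
2 4.098 20.568 129.085
3 3.401 14.169 178.161
4 2.823 9.761 218.894
5 2.343 6.724 252.703
6 1.945 4.632 280.764
7 1.614 3.191 304.054
final: 304.054 6.564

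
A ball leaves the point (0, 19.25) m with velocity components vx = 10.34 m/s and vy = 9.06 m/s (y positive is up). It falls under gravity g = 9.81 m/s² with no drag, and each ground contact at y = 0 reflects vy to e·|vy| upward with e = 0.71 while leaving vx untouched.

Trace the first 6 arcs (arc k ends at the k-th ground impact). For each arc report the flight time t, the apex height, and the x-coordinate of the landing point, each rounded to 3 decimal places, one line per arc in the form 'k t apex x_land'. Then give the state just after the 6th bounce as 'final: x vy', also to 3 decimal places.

Arc 1: start y=19.250, vy=9.060 → t=3.109, apex=23.434, x_land=32.150, impact vy=-21.442
  bounce: vy ← 0.71·21.442 = 15.224
Arc 2: start y=0.000, vy=15.224 → t=3.104, apex=11.813, x_land=64.243, impact vy=-15.224
  bounce: vy ← 0.71·15.224 = 10.809
Arc 3: start y=0.000, vy=10.809 → t=2.204, apex=5.955, x_land=87.029, impact vy=-10.809
  bounce: vy ← 0.71·10.809 = 7.674
Arc 4: start y=0.000, vy=7.674 → t=1.565, apex=3.002, x_land=103.207, impact vy=-7.674
  bounce: vy ← 0.71·7.674 = 5.449
Arc 5: start y=0.000, vy=5.449 → t=1.111, apex=1.513, x_land=114.694, impact vy=-5.449
  bounce: vy ← 0.71·5.449 = 3.869
Arc 6: start y=0.000, vy=3.869 → t=0.789, apex=0.763, x_land=122.849, impact vy=-3.869
  bounce: vy ← 0.71·3.869 = 2.747

1 3.109 23.434 32.150
2 3.104 11.813 64.243
3 2.204 5.955 87.029
4 1.565 3.002 103.207
5 1.111 1.513 114.694
6 0.789 0.763 122.849
final: 122.849 2.747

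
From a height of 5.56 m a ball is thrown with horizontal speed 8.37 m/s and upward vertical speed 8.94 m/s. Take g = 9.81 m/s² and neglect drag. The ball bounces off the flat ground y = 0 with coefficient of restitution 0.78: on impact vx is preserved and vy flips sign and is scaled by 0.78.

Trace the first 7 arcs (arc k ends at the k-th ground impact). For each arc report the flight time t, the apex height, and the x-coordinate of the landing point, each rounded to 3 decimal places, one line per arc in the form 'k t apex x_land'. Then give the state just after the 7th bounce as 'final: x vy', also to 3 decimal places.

Arc 1: start y=5.560, vy=8.940 → t=2.313, apex=9.634, x_land=19.358, impact vy=-13.748
  bounce: vy ← 0.78·13.748 = 10.724
Arc 2: start y=0.000, vy=10.724 → t=2.186, apex=5.861, x_land=37.657, impact vy=-10.724
  bounce: vy ← 0.78·10.724 = 8.364
Arc 3: start y=0.000, vy=8.364 → t=1.705, apex=3.566, x_land=51.930, impact vy=-8.364
  bounce: vy ← 0.78·8.364 = 6.524
Arc 4: start y=0.000, vy=6.524 → t=1.330, apex=2.169, x_land=63.063, impact vy=-6.524
  bounce: vy ← 0.78·6.524 = 5.089
Arc 5: start y=0.000, vy=5.089 → t=1.037, apex=1.320, x_land=71.747, impact vy=-5.089
  bounce: vy ← 0.78·5.089 = 3.969
Arc 6: start y=0.000, vy=3.969 → t=0.809, apex=0.803, x_land=78.520, impact vy=-3.969
  bounce: vy ← 0.78·3.969 = 3.096
Arc 7: start y=0.000, vy=3.096 → t=0.631, apex=0.489, x_land=83.803, impact vy=-3.096
  bounce: vy ← 0.78·3.096 = 2.415

1 2.313 9.634 19.358
2 2.186 5.861 37.657
3 1.705 3.566 51.930
4 1.330 2.169 63.063
5 1.037 1.320 71.747
6 0.809 0.803 78.520
7 0.631 0.489 83.803
final: 83.803 2.415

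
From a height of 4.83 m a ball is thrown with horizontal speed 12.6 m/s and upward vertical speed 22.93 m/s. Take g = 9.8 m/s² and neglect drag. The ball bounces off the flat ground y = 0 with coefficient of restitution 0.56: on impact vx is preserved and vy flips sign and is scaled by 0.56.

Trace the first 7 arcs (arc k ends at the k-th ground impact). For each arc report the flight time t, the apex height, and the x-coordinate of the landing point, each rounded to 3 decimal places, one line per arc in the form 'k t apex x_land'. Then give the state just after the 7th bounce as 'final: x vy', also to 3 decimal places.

1 4.882 31.656 61.507
2 2.847 9.927 97.376
3 1.594 3.113 117.462
4 0.893 0.976 128.711
5 0.500 0.306 135.010
6 0.280 0.096 138.538
7 0.157 0.030 140.513
final: 140.513 0.430

Arc 1: start y=4.830, vy=22.930 → t=4.882, apex=31.656, x_land=61.507, impact vy=-24.909
  bounce: vy ← 0.56·24.909 = 13.949
Arc 2: start y=0.000, vy=13.949 → t=2.847, apex=9.927, x_land=97.376, impact vy=-13.949
  bounce: vy ← 0.56·13.949 = 7.811
Arc 3: start y=0.000, vy=7.811 → t=1.594, apex=3.113, x_land=117.462, impact vy=-7.811
  bounce: vy ← 0.56·7.811 = 4.374
Arc 4: start y=0.000, vy=4.374 → t=0.893, apex=0.976, x_land=128.711, impact vy=-4.374
  bounce: vy ← 0.56·4.374 = 2.450
Arc 5: start y=0.000, vy=2.450 → t=0.500, apex=0.306, x_land=135.010, impact vy=-2.450
  bounce: vy ← 0.56·2.450 = 1.372
Arc 6: start y=0.000, vy=1.372 → t=0.280, apex=0.096, x_land=138.538, impact vy=-1.372
  bounce: vy ← 0.56·1.372 = 0.768
Arc 7: start y=0.000, vy=0.768 → t=0.157, apex=0.030, x_land=140.513, impact vy=-0.768
  bounce: vy ← 0.56·0.768 = 0.430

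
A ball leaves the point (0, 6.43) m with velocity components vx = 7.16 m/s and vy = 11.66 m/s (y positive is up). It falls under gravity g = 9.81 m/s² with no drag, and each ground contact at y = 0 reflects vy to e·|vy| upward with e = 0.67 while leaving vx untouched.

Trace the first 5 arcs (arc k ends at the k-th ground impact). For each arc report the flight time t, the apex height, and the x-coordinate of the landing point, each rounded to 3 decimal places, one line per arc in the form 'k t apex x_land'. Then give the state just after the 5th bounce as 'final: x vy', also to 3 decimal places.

Arc 1: start y=6.430, vy=11.660 → t=2.839, apex=13.359, x_land=20.327, impact vy=-16.190
  bounce: vy ← 0.67·16.190 = 10.847
Arc 2: start y=0.000, vy=10.847 → t=2.211, apex=5.997, x_land=36.161, impact vy=-10.847
  bounce: vy ← 0.67·10.847 = 7.268
Arc 3: start y=0.000, vy=7.268 → t=1.482, apex=2.692, x_land=46.770, impact vy=-7.268
  bounce: vy ← 0.67·7.268 = 4.869
Arc 4: start y=0.000, vy=4.869 → t=0.993, apex=1.208, x_land=53.878, impact vy=-4.869
  bounce: vy ← 0.67·4.869 = 3.262
Arc 5: start y=0.000, vy=3.262 → t=0.665, apex=0.542, x_land=58.640, impact vy=-3.262
  bounce: vy ← 0.67·3.262 = 2.186

1 2.839 13.359 20.327
2 2.211 5.997 36.161
3 1.482 2.692 46.770
4 0.993 1.208 53.878
5 0.665 0.542 58.640
final: 58.640 2.186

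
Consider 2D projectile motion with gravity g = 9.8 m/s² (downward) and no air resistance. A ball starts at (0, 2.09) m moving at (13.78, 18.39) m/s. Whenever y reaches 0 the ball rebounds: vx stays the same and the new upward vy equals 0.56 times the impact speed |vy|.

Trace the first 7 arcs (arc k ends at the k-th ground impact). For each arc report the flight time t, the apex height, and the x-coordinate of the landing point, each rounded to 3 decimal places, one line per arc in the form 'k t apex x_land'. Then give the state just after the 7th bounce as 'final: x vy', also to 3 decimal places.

Arc 1: start y=2.090, vy=18.390 → t=3.863, apex=19.345, x_land=53.239, impact vy=-19.472
  bounce: vy ← 0.56·19.472 = 10.904
Arc 2: start y=0.000, vy=10.904 → t=2.225, apex=6.066, x_land=83.904, impact vy=-10.904
  bounce: vy ← 0.56·10.904 = 6.106
Arc 3: start y=0.000, vy=6.106 → t=1.246, apex=1.902, x_land=101.077, impact vy=-6.106
  bounce: vy ← 0.56·6.106 = 3.420
Arc 4: start y=0.000, vy=3.420 → t=0.698, apex=0.597, x_land=110.693, impact vy=-3.420
  bounce: vy ← 0.56·3.420 = 1.915
Arc 5: start y=0.000, vy=1.915 → t=0.391, apex=0.187, x_land=116.079, impact vy=-1.915
  bounce: vy ← 0.56·1.915 = 1.072
Arc 6: start y=0.000, vy=1.072 → t=0.219, apex=0.059, x_land=119.095, impact vy=-1.072
  bounce: vy ← 0.56·1.072 = 0.601
Arc 7: start y=0.000, vy=0.601 → t=0.123, apex=0.018, x_land=120.783, impact vy=-0.601
  bounce: vy ← 0.56·0.601 = 0.336

1 3.863 19.345 53.239
2 2.225 6.066 83.904
3 1.246 1.902 101.077
4 0.698 0.597 110.693
5 0.391 0.187 116.079
6 0.219 0.059 119.095
7 0.123 0.018 120.783
final: 120.783 0.336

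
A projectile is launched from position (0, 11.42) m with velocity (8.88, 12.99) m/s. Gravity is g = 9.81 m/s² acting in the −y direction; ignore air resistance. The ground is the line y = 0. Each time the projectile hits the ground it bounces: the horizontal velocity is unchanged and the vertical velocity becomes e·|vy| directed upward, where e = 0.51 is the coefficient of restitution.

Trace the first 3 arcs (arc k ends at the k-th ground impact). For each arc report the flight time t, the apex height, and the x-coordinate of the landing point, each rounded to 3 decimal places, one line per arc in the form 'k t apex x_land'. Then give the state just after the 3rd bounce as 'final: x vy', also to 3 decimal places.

1 3.344 20.020 29.699
2 2.061 5.207 47.998
3 1.051 1.354 57.331
final: 57.331 2.629

Arc 1: start y=11.420, vy=12.990 → t=3.344, apex=20.020, x_land=29.699, impact vy=-19.819
  bounce: vy ← 0.51·19.819 = 10.108
Arc 2: start y=0.000, vy=10.108 → t=2.061, apex=5.207, x_land=47.998, impact vy=-10.108
  bounce: vy ← 0.51·10.108 = 5.155
Arc 3: start y=0.000, vy=5.155 → t=1.051, apex=1.354, x_land=57.331, impact vy=-5.155
  bounce: vy ← 0.51·5.155 = 2.629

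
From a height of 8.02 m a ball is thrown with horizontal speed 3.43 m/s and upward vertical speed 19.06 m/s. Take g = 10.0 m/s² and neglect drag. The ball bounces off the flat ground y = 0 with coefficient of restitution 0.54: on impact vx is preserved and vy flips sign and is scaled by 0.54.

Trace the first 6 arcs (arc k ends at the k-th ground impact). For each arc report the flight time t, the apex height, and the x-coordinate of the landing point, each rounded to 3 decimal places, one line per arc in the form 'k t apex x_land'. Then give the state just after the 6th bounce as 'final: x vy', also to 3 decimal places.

1 4.194 26.184 14.387
2 2.471 7.635 22.864
3 1.335 2.226 27.442
4 0.721 0.649 29.914
5 0.389 0.189 31.249
6 0.210 0.055 31.969
final: 31.969 0.567

Arc 1: start y=8.020, vy=19.060 → t=4.194, apex=26.184, x_land=14.387, impact vy=-22.884
  bounce: vy ← 0.54·22.884 = 12.357
Arc 2: start y=0.000, vy=12.357 → t=2.471, apex=7.635, x_land=22.864, impact vy=-12.357
  bounce: vy ← 0.54·12.357 = 6.673
Arc 3: start y=0.000, vy=6.673 → t=1.335, apex=2.226, x_land=27.442, impact vy=-6.673
  bounce: vy ← 0.54·6.673 = 3.603
Arc 4: start y=0.000, vy=3.603 → t=0.721, apex=0.649, x_land=29.914, impact vy=-3.603
  bounce: vy ← 0.54·3.603 = 1.946
Arc 5: start y=0.000, vy=1.946 → t=0.389, apex=0.189, x_land=31.249, impact vy=-1.946
  bounce: vy ← 0.54·1.946 = 1.051
Arc 6: start y=0.000, vy=1.051 → t=0.210, apex=0.055, x_land=31.969, impact vy=-1.051
  bounce: vy ← 0.54·1.051 = 0.567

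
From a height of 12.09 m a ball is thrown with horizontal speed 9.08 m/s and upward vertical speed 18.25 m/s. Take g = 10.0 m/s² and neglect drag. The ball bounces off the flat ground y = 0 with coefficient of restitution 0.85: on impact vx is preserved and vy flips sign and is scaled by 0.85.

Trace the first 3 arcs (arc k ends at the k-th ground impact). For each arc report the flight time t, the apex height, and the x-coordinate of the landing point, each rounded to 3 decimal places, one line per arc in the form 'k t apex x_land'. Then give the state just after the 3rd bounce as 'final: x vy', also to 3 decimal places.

Arc 1: start y=12.090, vy=18.250 → t=4.223, apex=28.743, x_land=38.341, impact vy=-23.976
  bounce: vy ← 0.85·23.976 = 20.380
Arc 2: start y=0.000, vy=20.380 → t=4.076, apex=20.767, x_land=75.351, impact vy=-20.380
  bounce: vy ← 0.85·20.380 = 17.323
Arc 3: start y=0.000, vy=17.323 → t=3.465, apex=15.004, x_land=106.810, impact vy=-17.323
  bounce: vy ← 0.85·17.323 = 14.724

1 4.223 28.743 38.341
2 4.076 20.767 75.351
3 3.465 15.004 106.810
final: 106.810 14.724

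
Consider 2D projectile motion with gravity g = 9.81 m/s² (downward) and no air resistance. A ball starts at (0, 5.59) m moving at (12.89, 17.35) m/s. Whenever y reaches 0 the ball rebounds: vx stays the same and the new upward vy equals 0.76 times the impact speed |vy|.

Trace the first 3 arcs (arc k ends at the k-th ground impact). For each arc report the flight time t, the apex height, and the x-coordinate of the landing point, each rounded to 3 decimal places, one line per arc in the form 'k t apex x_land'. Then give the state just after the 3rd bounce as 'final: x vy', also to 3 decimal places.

1 3.834 20.933 49.426
2 3.140 12.091 89.901
3 2.386 6.984 120.662
final: 120.662 8.896

Arc 1: start y=5.590, vy=17.350 → t=3.834, apex=20.933, x_land=49.426, impact vy=-20.266
  bounce: vy ← 0.76·20.266 = 15.402
Arc 2: start y=0.000, vy=15.402 → t=3.140, apex=12.091, x_land=89.901, impact vy=-15.402
  bounce: vy ← 0.76·15.402 = 11.705
Arc 3: start y=0.000, vy=11.705 → t=2.386, apex=6.984, x_land=120.662, impact vy=-11.705
  bounce: vy ← 0.76·11.705 = 8.896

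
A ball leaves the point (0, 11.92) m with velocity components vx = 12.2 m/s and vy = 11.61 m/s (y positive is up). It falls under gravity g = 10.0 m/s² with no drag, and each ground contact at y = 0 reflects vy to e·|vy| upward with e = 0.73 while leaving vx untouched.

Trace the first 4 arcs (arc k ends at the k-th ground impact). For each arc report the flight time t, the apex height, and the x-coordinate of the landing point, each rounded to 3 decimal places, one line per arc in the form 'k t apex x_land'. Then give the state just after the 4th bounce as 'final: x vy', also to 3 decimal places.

Arc 1: start y=11.920, vy=11.610 → t=3.093, apex=18.660, x_land=37.732, impact vy=-19.318
  bounce: vy ← 0.73·19.318 = 14.102
Arc 2: start y=0.000, vy=14.102 → t=2.820, apex=9.944, x_land=72.142, impact vy=-14.102
  bounce: vy ← 0.73·14.102 = 10.295
Arc 3: start y=0.000, vy=10.295 → t=2.059, apex=5.299, x_land=97.261, impact vy=-10.295
  bounce: vy ← 0.73·10.295 = 7.515
Arc 4: start y=0.000, vy=7.515 → t=1.503, apex=2.824, x_land=115.598, impact vy=-7.515
  bounce: vy ← 0.73·7.515 = 5.486

1 3.093 18.660 37.732
2 2.820 9.944 72.142
3 2.059 5.299 97.261
4 1.503 2.824 115.598
final: 115.598 5.486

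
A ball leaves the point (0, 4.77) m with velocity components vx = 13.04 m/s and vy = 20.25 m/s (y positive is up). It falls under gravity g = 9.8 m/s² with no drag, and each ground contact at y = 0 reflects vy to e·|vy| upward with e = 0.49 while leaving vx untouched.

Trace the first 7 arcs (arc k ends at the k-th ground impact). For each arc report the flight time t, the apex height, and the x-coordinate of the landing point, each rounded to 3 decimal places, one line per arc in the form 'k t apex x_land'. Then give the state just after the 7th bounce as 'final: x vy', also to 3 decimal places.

Arc 1: start y=4.770, vy=20.250 → t=4.356, apex=25.692, x_land=56.804, impact vy=-22.440
  bounce: vy ← 0.49·22.440 = 10.996
Arc 2: start y=0.000, vy=10.996 → t=2.244, apex=6.169, x_land=86.066, impact vy=-10.996
  bounce: vy ← 0.49·10.996 = 5.388
Arc 3: start y=0.000, vy=5.388 → t=1.100, apex=1.481, x_land=100.404, impact vy=-5.388
  bounce: vy ← 0.49·5.388 = 2.640
Arc 4: start y=0.000, vy=2.640 → t=0.539, apex=0.356, x_land=107.430, impact vy=-2.640
  bounce: vy ← 0.49·2.640 = 1.294
Arc 5: start y=0.000, vy=1.294 → t=0.264, apex=0.085, x_land=110.872, impact vy=-1.294
  bounce: vy ← 0.49·1.294 = 0.634
Arc 6: start y=0.000, vy=0.634 → t=0.129, apex=0.020, x_land=112.559, impact vy=-0.634
  bounce: vy ← 0.49·0.634 = 0.311
Arc 7: start y=0.000, vy=0.311 → t=0.063, apex=0.005, x_land=113.386, impact vy=-0.311
  bounce: vy ← 0.49·0.311 = 0.152

1 4.356 25.692 56.804
2 2.244 6.169 86.066
3 1.100 1.481 100.404
4 0.539 0.356 107.430
5 0.264 0.085 110.872
6 0.129 0.020 112.559
7 0.063 0.005 113.386
final: 113.386 0.152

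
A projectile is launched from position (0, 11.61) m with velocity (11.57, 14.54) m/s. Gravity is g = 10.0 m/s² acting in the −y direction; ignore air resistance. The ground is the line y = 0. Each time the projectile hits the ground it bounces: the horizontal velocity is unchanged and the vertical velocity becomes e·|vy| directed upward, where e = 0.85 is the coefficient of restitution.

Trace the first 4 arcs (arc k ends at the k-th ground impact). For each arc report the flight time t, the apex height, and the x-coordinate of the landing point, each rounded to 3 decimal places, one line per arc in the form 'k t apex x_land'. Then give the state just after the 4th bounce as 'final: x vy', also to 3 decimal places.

1 3.560 22.181 41.192
2 3.581 16.025 82.619
3 3.043 11.578 117.832
4 2.587 8.365 147.763
final: 147.763 10.995

Arc 1: start y=11.610, vy=14.540 → t=3.560, apex=22.181, x_land=41.192, impact vy=-21.062
  bounce: vy ← 0.85·21.062 = 17.903
Arc 2: start y=0.000, vy=17.903 → t=3.581, apex=16.025, x_land=82.619, impact vy=-17.903
  bounce: vy ← 0.85·17.903 = 15.217
Arc 3: start y=0.000, vy=15.217 → t=3.043, apex=11.578, x_land=117.832, impact vy=-15.217
  bounce: vy ← 0.85·15.217 = 12.935
Arc 4: start y=0.000, vy=12.935 → t=2.587, apex=8.365, x_land=147.763, impact vy=-12.935
  bounce: vy ← 0.85·12.935 = 10.995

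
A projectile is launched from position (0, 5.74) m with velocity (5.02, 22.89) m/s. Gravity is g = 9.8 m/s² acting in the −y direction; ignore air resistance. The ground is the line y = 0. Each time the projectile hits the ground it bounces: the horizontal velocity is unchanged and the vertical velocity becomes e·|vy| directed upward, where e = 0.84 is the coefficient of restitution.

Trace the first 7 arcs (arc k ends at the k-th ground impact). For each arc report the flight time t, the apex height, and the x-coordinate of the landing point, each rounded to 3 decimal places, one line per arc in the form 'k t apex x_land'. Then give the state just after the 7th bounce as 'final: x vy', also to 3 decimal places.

1 4.910 32.472 24.648
2 4.325 22.912 46.359
3 3.633 16.167 64.596
4 3.052 11.407 79.915
5 2.563 8.049 92.783
6 2.153 5.679 103.592
7 1.809 4.007 112.671
final: 112.671 7.445

Arc 1: start y=5.740, vy=22.890 → t=4.910, apex=32.472, x_land=24.648, impact vy=-25.228
  bounce: vy ← 0.84·25.228 = 21.192
Arc 2: start y=0.000, vy=21.192 → t=4.325, apex=22.912, x_land=46.359, impact vy=-21.192
  bounce: vy ← 0.84·21.192 = 17.801
Arc 3: start y=0.000, vy=17.801 → t=3.633, apex=16.167, x_land=64.596, impact vy=-17.801
  bounce: vy ← 0.84·17.801 = 14.953
Arc 4: start y=0.000, vy=14.953 → t=3.052, apex=11.407, x_land=79.915, impact vy=-14.953
  bounce: vy ← 0.84·14.953 = 12.560
Arc 5: start y=0.000, vy=12.560 → t=2.563, apex=8.049, x_land=92.783, impact vy=-12.560
  bounce: vy ← 0.84·12.560 = 10.551
Arc 6: start y=0.000, vy=10.551 → t=2.153, apex=5.679, x_land=103.592, impact vy=-10.551
  bounce: vy ← 0.84·10.551 = 8.863
Arc 7: start y=0.000, vy=8.863 → t=1.809, apex=4.007, x_land=112.671, impact vy=-8.863
  bounce: vy ← 0.84·8.863 = 7.445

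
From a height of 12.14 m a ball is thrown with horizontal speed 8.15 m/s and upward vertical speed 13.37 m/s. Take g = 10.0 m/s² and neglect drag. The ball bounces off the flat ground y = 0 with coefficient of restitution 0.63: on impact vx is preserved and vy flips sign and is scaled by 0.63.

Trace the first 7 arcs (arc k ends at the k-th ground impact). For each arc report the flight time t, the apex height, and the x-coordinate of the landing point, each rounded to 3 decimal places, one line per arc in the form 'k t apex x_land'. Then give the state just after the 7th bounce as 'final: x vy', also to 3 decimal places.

Arc 1: start y=12.140, vy=13.370 → t=3.390, apex=21.078, x_land=27.630, impact vy=-20.532
  bounce: vy ← 0.63·20.532 = 12.935
Arc 2: start y=0.000, vy=12.935 → t=2.587, apex=8.366, x_land=48.714, impact vy=-12.935
  bounce: vy ← 0.63·12.935 = 8.149
Arc 3: start y=0.000, vy=8.149 → t=1.630, apex=3.320, x_land=61.997, impact vy=-8.149
  bounce: vy ← 0.63·8.149 = 5.134
Arc 4: start y=0.000, vy=5.134 → t=1.027, apex=1.318, x_land=70.365, impact vy=-5.134
  bounce: vy ← 0.63·5.134 = 3.234
Arc 5: start y=0.000, vy=3.234 → t=0.647, apex=0.523, x_land=75.638, impact vy=-3.234
  bounce: vy ← 0.63·3.234 = 2.038
Arc 6: start y=0.000, vy=2.038 → t=0.408, apex=0.208, x_land=78.959, impact vy=-2.038
  bounce: vy ← 0.63·2.038 = 1.284
Arc 7: start y=0.000, vy=1.284 → t=0.257, apex=0.082, x_land=81.051, impact vy=-1.284
  bounce: vy ← 0.63·1.284 = 0.809

1 3.390 21.078 27.630
2 2.587 8.366 48.714
3 1.630 3.320 61.997
4 1.027 1.318 70.365
5 0.647 0.523 75.638
6 0.408 0.208 78.959
7 0.257 0.082 81.051
final: 81.051 0.809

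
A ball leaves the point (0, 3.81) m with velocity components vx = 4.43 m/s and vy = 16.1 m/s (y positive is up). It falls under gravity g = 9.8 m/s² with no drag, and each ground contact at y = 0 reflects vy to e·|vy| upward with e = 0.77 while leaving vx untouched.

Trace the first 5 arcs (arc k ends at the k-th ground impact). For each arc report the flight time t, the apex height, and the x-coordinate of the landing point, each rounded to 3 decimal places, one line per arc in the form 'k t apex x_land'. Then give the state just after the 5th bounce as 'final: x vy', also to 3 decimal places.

1 3.507 17.035 15.538
2 2.871 10.100 28.258
3 2.211 5.988 38.053
4 1.702 3.550 45.595
5 1.311 2.105 51.402
final: 51.402 4.946

Arc 1: start y=3.810, vy=16.100 → t=3.507, apex=17.035, x_land=15.538, impact vy=-18.273
  bounce: vy ← 0.77·18.273 = 14.070
Arc 2: start y=0.000, vy=14.070 → t=2.871, apex=10.100, x_land=28.258, impact vy=-14.070
  bounce: vy ← 0.77·14.070 = 10.834
Arc 3: start y=0.000, vy=10.834 → t=2.211, apex=5.988, x_land=38.053, impact vy=-10.834
  bounce: vy ← 0.77·10.834 = 8.342
Arc 4: start y=0.000, vy=8.342 → t=1.702, apex=3.550, x_land=45.595, impact vy=-8.342
  bounce: vy ← 0.77·8.342 = 6.423
Arc 5: start y=0.000, vy=6.423 → t=1.311, apex=2.105, x_land=51.402, impact vy=-6.423
  bounce: vy ← 0.77·6.423 = 4.946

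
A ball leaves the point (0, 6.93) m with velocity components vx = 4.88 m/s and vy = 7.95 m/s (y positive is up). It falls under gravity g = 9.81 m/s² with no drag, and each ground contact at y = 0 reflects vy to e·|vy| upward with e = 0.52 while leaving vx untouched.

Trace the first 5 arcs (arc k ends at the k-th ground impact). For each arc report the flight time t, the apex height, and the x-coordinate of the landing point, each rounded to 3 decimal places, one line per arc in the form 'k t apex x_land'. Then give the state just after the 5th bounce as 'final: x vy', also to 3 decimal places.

Arc 1: start y=6.930, vy=7.950 → t=2.249, apex=10.151, x_land=10.975, impact vy=-14.113
  bounce: vy ← 0.52·14.113 = 7.339
Arc 2: start y=0.000, vy=7.339 → t=1.496, apex=2.745, x_land=18.276, impact vy=-7.339
  bounce: vy ← 0.52·7.339 = 3.816
Arc 3: start y=0.000, vy=3.816 → t=0.778, apex=0.742, x_land=22.073, impact vy=-3.816
  bounce: vy ← 0.52·3.816 = 1.984
Arc 4: start y=0.000, vy=1.984 → t=0.405, apex=0.201, x_land=24.047, impact vy=-1.984
  bounce: vy ← 0.52·1.984 = 1.032
Arc 5: start y=0.000, vy=1.032 → t=0.210, apex=0.054, x_land=25.074, impact vy=-1.032
  bounce: vy ← 0.52·1.032 = 0.537

1 2.249 10.151 10.975
2 1.496 2.745 18.276
3 0.778 0.742 22.073
4 0.405 0.201 24.047
5 0.210 0.054 25.074
final: 25.074 0.537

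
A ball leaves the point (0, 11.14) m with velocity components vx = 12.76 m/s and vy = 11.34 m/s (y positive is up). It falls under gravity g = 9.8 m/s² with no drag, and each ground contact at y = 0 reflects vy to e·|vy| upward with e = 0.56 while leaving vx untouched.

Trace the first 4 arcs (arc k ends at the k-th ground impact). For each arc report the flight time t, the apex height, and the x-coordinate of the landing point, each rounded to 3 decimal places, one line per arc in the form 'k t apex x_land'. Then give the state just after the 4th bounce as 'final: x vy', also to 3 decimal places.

1 3.058 17.701 39.017
2 2.129 5.551 66.180
3 1.192 1.741 81.391
4 0.668 0.546 89.909
final: 89.909 1.832

Arc 1: start y=11.140, vy=11.340 → t=3.058, apex=17.701, x_land=39.017, impact vy=-18.626
  bounce: vy ← 0.56·18.626 = 10.431
Arc 2: start y=0.000, vy=10.431 → t=2.129, apex=5.551, x_land=66.180, impact vy=-10.431
  bounce: vy ← 0.56·10.431 = 5.841
Arc 3: start y=0.000, vy=5.841 → t=1.192, apex=1.741, x_land=81.391, impact vy=-5.841
  bounce: vy ← 0.56·5.841 = 3.271
Arc 4: start y=0.000, vy=3.271 → t=0.668, apex=0.546, x_land=89.909, impact vy=-3.271
  bounce: vy ← 0.56·3.271 = 1.832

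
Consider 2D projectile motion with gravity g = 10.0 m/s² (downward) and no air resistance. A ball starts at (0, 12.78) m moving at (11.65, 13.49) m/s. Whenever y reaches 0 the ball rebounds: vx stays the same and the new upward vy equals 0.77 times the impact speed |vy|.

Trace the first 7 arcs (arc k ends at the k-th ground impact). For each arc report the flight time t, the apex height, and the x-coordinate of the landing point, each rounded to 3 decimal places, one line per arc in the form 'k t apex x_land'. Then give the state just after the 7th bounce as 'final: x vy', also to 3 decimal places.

1 3.441 21.879 40.086
2 3.221 12.972 77.616
3 2.481 7.691 106.513
4 1.910 4.560 128.765
5 1.471 2.704 145.898
6 1.132 1.603 159.091
7 0.872 0.950 169.250
final: 169.250 3.357

Arc 1: start y=12.780, vy=13.490 → t=3.441, apex=21.879, x_land=40.086, impact vy=-20.918
  bounce: vy ← 0.77·20.918 = 16.107
Arc 2: start y=0.000, vy=16.107 → t=3.221, apex=12.972, x_land=77.616, impact vy=-16.107
  bounce: vy ← 0.77·16.107 = 12.403
Arc 3: start y=0.000, vy=12.403 → t=2.481, apex=7.691, x_land=106.513, impact vy=-12.403
  bounce: vy ← 0.77·12.403 = 9.550
Arc 4: start y=0.000, vy=9.550 → t=1.910, apex=4.560, x_land=128.765, impact vy=-9.550
  bounce: vy ← 0.77·9.550 = 7.353
Arc 5: start y=0.000, vy=7.353 → t=1.471, apex=2.704, x_land=145.898, impact vy=-7.353
  bounce: vy ← 0.77·7.353 = 5.662
Arc 6: start y=0.000, vy=5.662 → t=1.132, apex=1.603, x_land=159.091, impact vy=-5.662
  bounce: vy ← 0.77·5.662 = 4.360
Arc 7: start y=0.000, vy=4.360 → t=0.872, apex=0.950, x_land=169.250, impact vy=-4.360
  bounce: vy ← 0.77·4.360 = 3.357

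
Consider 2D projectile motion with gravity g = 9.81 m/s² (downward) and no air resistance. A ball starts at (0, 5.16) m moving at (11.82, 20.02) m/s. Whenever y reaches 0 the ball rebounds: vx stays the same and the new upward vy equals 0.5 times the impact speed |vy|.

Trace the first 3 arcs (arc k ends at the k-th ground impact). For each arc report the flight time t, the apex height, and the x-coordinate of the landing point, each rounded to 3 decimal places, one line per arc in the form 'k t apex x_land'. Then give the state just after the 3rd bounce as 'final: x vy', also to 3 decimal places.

1 4.325 25.588 51.119
2 2.284 6.397 78.116
3 1.142 1.599 91.615
final: 91.615 2.801

Arc 1: start y=5.160, vy=20.020 → t=4.325, apex=25.588, x_land=51.119, impact vy=-22.406
  bounce: vy ← 0.5·22.406 = 11.203
Arc 2: start y=0.000, vy=11.203 → t=2.284, apex=6.397, x_land=78.116, impact vy=-11.203
  bounce: vy ← 0.5·11.203 = 5.602
Arc 3: start y=0.000, vy=5.602 → t=1.142, apex=1.599, x_land=91.615, impact vy=-5.602
  bounce: vy ← 0.5·5.602 = 2.801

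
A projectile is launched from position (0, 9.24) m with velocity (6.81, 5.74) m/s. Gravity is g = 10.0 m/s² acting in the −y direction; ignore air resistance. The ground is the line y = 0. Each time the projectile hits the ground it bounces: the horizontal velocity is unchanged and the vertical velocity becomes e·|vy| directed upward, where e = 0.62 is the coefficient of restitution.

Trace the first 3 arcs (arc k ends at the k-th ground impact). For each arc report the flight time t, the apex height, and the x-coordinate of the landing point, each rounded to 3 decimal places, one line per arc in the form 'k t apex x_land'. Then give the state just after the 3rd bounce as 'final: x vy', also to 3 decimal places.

1 2.050 10.887 13.958
2 1.830 4.185 26.419
3 1.134 1.609 34.144
final: 34.144 3.517

Arc 1: start y=9.240, vy=5.740 → t=2.050, apex=10.887, x_land=13.958, impact vy=-14.756
  bounce: vy ← 0.62·14.756 = 9.149
Arc 2: start y=0.000, vy=9.149 → t=1.830, apex=4.185, x_land=26.419, impact vy=-9.149
  bounce: vy ← 0.62·9.149 = 5.672
Arc 3: start y=0.000, vy=5.672 → t=1.134, apex=1.609, x_land=34.144, impact vy=-5.672
  bounce: vy ← 0.62·5.672 = 3.517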